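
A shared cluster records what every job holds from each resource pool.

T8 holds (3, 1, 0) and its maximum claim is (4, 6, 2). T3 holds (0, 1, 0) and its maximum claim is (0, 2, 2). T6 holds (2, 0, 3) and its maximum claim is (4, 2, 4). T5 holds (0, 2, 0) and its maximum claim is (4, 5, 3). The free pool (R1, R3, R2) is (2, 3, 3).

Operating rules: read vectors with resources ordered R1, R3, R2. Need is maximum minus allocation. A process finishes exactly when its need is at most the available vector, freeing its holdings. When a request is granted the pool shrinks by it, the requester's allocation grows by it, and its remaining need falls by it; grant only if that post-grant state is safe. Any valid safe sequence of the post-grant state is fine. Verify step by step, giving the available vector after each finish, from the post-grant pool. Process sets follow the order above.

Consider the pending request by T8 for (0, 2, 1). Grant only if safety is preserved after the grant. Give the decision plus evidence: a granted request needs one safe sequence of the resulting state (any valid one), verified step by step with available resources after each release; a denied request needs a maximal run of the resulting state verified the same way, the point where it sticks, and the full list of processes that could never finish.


DENY — the pretend-granted state is unsafe.
Key observation: the pool after T3, T6 is (4, 2, 5); every surviving request exceeds it in R3, so progress ends there.
Pretend the grant happened; the run T3, T6 goes as far as possible. Check, step by step:
  pool = (2, 1, 2)
  run T3 (needs (0, 1, 2), free (2, 1, 2)); after release of (0, 1, 0) the pool is (2, 2, 2)
  run T6 (needs (2, 2, 1), free (2, 2, 2)); after release of (2, 0, 3) the pool is (4, 2, 5)
  T8 cannot run: need (1, 3, 1) vs free (4, 2, 5) (insufficient R3)
  T5 cannot run: need (4, 3, 3) vs free (4, 2, 5) (insufficient R3)
Processes that could never finish after the grant: T8 and T5.


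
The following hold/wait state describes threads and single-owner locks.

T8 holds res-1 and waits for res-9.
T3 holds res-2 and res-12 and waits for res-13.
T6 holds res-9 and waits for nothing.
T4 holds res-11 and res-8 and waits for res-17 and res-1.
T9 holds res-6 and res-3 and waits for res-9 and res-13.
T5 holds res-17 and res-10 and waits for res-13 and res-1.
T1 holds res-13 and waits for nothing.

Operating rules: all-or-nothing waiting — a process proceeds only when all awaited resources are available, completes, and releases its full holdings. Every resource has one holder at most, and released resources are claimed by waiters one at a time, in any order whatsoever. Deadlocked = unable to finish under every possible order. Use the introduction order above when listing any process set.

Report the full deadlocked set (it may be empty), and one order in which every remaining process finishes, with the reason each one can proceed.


No process is deadlocked.
Key observation: all waits point, directly or indirectly, at processes that can finish, so nothing is permanently blocked.
One completion order for the rest: T6, T1, T8, T5, T9, T4, T3.
Verifying each step:
  run T6 (it waits on nothing); releases res-9
  run T1 (it waits on nothing); releases res-13
  T8 waits on res-9 — all released -> runs and releases res-1
  T5 waits on res-13 and res-1 — all released -> runs and releases res-17 and res-10
  T9 waits on res-9 and res-13 — all released -> runs and releases res-6 and res-3
  T4 waits on res-17 and res-1 — all released -> runs and releases res-11 and res-8
  T3 waits on res-13 — all released -> runs and releases res-2 and res-12


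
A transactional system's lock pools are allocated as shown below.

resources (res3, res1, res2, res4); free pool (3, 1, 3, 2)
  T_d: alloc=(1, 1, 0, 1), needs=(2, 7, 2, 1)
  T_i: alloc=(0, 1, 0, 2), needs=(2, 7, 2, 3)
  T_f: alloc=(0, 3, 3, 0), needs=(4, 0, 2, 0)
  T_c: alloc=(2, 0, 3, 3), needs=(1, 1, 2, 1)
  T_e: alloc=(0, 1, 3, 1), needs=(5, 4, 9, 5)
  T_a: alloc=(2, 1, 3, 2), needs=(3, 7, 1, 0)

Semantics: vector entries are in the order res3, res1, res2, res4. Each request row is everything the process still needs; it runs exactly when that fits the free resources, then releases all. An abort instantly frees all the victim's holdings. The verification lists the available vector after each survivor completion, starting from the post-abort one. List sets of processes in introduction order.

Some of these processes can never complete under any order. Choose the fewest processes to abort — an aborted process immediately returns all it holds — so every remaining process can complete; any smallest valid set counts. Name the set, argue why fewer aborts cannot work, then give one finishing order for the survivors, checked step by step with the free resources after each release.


Minimum abort set: T_i and T_a.
Key observation: the deadlocked T_d becomes finishable only because T_i and T_a released (2, 2, 3, 4); it completes at step 4 below.
No one abort is enough; case by case: T_d alone leaves T_i blocked (short on res1); T_i alone leaves T_d blocked (short on res1); T_f alone leaves T_d blocked (short on res1); T_c alone leaves T_d blocked (short on res1); T_e alone leaves T_d blocked (short on res1); T_a alone leaves T_d blocked (short on res1).
One survivor order: T_c, T_f, T_e, T_d. Step-by-step check (post-abort pool first):
  pool = (5, 3, 6, 6)
  T_c: need (1, 1, 2, 1) fits (5, 3, 6, 6); releases (2, 0, 3, 3), pool now (7, 3, 9, 9)
  T_f: need (4, 0, 2, 0) fits (7, 3, 9, 9); releases (0, 3, 3, 0), pool now (7, 6, 12, 9)
  T_e: need (5, 4, 9, 5) fits (7, 6, 12, 9); releases (0, 1, 3, 1), pool now (7, 7, 15, 10)
  T_d: need (2, 7, 2, 1) fits (7, 7, 15, 10); releases (1, 1, 0, 1), pool now (8, 8, 15, 11)


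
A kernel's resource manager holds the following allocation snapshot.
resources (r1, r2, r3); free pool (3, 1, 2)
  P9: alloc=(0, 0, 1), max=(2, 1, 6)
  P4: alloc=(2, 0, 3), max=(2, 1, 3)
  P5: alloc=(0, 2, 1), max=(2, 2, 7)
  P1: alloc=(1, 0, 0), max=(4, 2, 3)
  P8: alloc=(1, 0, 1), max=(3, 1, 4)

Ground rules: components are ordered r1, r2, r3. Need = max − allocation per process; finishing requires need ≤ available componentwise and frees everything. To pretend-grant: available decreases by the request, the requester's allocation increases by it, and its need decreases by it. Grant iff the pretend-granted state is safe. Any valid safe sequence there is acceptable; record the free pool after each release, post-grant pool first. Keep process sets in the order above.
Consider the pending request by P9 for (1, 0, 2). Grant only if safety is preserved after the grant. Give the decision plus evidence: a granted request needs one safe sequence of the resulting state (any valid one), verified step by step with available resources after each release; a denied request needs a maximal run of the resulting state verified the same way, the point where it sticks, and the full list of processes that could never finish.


GRANT. The post-grant state is safe; one safe sequence: P4, P9, P8, P5, P1.
Key observation: even at the reduced pool (2, 1, 0), P4 fits immediately, so safety survives the grant.
Check on the post-grant state, step by step:
  pool = (2, 1, 0)
  P4: need (0, 1, 0) fits (2, 1, 0); releases (2, 0, 3), pool now (4, 1, 3)
  P9: need (1, 1, 3) fits (4, 1, 3); releases (1, 0, 3), pool now (5, 1, 6)
  P8: need (2, 1, 3) fits (5, 1, 6); releases (1, 0, 1), pool now (6, 1, 7)
  P5: need (2, 0, 6) fits (6, 1, 7); releases (0, 2, 1), pool now (6, 3, 8)
  P1: need (3, 2, 3) fits (6, 3, 8); releases (1, 0, 0), pool now (7, 3, 8)


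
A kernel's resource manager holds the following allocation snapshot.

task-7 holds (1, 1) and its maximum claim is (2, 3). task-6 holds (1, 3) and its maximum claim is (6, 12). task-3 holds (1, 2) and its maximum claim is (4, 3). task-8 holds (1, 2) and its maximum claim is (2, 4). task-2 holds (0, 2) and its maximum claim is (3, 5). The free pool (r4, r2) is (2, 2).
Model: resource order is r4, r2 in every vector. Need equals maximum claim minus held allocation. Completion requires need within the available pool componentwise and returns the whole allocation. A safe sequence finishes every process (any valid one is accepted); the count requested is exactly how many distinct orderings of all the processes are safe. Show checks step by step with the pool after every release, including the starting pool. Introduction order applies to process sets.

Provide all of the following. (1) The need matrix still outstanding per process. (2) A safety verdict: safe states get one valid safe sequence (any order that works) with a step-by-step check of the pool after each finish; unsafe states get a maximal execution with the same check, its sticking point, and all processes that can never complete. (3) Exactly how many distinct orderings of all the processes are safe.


(1) Remaining need (order r4, r2):
  task-7: (1, 2)
  task-6: (5, 9)
  task-3: (3, 1)
  task-8: (1, 2)
  task-2: (3, 3)
(2) The state is SAFE; one workable sequence: task-8, task-7, task-3, task-2, task-6.
Key observation: the order's first zero-slack moment is task-8 ((1, 2) needed, (2, 2) free — a requested resource with nothing to spare).
Check, step by step:
  pool = (2, 2)
  task-8 needs (1, 2) <= (2, 2) -> finishes; pool += (1, 2) = (3, 4)
  task-7 needs (1, 2) <= (3, 4) -> finishes; pool += (1, 1) = (4, 5)
  task-3 needs (3, 1) <= (4, 5) -> finishes; pool += (1, 2) = (5, 7)
  task-2 needs (3, 3) <= (5, 7) -> finishes; pool += (0, 2) = (5, 9)
  task-6 needs (5, 9) <= (5, 9) -> finishes; pool += (1, 3) = (6, 12)
(3) Exactly 12 of the possible complete orderings are safe sequences.


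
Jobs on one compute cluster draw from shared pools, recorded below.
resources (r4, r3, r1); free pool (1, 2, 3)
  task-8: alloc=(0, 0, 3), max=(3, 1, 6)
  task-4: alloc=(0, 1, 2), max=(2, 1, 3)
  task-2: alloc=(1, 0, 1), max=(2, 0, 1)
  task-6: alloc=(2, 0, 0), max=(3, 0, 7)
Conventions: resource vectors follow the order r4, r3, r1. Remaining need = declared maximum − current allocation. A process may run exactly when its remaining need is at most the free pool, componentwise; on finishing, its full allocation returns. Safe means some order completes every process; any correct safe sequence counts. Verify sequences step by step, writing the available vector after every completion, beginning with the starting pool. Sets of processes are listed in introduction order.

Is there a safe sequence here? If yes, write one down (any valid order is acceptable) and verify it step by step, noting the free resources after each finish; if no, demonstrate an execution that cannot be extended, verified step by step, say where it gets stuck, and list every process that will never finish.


UNSAFE.
Key observation: after task-2, task-4 the pool peaks at (2, 3, 6), and each blocked process is short somewhere: task-8 on r4; task-6 on r1.
The run task-2, task-4 cannot be extended any further. Walking it through:
  pool = (1, 2, 3)
  task-2 needs (1, 0, 0) <= (1, 2, 3) -> finishes; pool += (1, 0, 1) = (2, 2, 4)
  task-4 needs (2, 0, 1) <= (2, 2, 4) -> finishes; pool += (0, 1, 2) = (2, 3, 6)
  task-8 still needs (3, 1, 3) but only (2, 3, 6) is free — short on r4
  task-6 still needs (1, 0, 7) but only (2, 3, 6) is free — short on r1
Never able to finish: task-8 and task-6.


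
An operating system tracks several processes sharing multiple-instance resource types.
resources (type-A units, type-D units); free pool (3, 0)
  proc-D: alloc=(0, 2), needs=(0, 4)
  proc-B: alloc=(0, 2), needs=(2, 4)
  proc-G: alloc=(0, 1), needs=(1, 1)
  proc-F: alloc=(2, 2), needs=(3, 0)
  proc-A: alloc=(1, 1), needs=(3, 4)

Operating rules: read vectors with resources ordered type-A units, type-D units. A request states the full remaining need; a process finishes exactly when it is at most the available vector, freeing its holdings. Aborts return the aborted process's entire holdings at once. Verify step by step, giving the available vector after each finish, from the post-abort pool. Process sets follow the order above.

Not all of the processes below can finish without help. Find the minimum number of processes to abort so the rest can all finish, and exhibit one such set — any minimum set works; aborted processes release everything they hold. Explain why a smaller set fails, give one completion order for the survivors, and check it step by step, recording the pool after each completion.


Minimum abort set: proc-B.
Key observation: before aborting proc-B, proc-A was permanently blocked — no order could ever run it; afterwards it completes at step 3.
No smaller set exists: with zero aborts the deadlock remains.
One survivor order: proc-F, proc-G, proc-A, proc-D. Verifying each step (post-abort pool first):
  pool = (3, 2)
  proc-F needs (3, 0) <= (3, 2) -> finishes; pool += (2, 2) = (5, 4)
  proc-G needs (1, 1) <= (5, 4) -> finishes; pool += (0, 1) = (5, 5)
  proc-A needs (3, 4) <= (5, 5) -> finishes; pool += (1, 1) = (6, 6)
  proc-D needs (0, 4) <= (6, 6) -> finishes; pool += (0, 2) = (6, 8)


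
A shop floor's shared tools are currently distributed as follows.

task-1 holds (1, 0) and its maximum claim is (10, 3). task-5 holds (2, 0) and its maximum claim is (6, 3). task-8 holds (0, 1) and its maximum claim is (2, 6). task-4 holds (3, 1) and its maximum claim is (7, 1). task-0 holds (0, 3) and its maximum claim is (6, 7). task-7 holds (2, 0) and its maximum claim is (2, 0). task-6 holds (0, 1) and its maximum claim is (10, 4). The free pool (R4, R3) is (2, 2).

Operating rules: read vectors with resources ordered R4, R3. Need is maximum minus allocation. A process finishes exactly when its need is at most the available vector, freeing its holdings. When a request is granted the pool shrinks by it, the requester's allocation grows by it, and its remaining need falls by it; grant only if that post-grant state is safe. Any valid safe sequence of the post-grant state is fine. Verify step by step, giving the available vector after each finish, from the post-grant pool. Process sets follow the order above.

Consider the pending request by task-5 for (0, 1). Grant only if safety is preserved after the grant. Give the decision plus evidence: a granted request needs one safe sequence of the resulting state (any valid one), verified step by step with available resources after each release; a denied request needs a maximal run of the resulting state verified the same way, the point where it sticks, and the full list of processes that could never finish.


GRANT: granting preserves safety; a valid post-grant sequence is task-7, task-4, task-5, task-1, task-6, task-0, task-8.
Key observation: the grant leaves (2, 1) free — enough for task-7, whose release restarts the cascade.
Step-by-step check of the post-grant state:
  pool = (2, 1)
  task-7: need (0, 0) fits (2, 1); releases (2, 0), pool now (4, 1)
  task-4: need (4, 0) fits (4, 1); releases (3, 1), pool now (7, 2)
  task-5: need (4, 2) fits (7, 2); releases (2, 1), pool now (9, 3)
  task-1: need (9, 3) fits (9, 3); releases (1, 0), pool now (10, 3)
  task-6: need (10, 3) fits (10, 3); releases (0, 1), pool now (10, 4)
  task-0: need (6, 4) fits (10, 4); releases (0, 3), pool now (10, 7)
  task-8: need (2, 5) fits (10, 7); releases (0, 1), pool now (10, 8)


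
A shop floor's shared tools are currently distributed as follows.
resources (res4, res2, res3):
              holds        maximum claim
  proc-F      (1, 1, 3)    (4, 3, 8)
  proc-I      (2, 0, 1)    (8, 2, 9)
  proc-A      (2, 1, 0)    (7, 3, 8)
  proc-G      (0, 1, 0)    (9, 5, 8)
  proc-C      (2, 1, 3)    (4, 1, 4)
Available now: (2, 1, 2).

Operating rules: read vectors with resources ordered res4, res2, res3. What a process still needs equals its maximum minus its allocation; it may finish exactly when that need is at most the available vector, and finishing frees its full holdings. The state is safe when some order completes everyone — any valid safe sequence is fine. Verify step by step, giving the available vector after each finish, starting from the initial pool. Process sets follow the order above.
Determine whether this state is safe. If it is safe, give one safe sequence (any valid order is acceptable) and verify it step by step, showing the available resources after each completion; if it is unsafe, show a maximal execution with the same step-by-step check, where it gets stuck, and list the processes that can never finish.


SAFE, for example via the order proc-C, proc-F, proc-A, proc-I, proc-G.
Key observation: proc-C marks the first exact bind of the order: its need (2, 0, 1) fits the free (2, 1, 2) with zero slack on a requested resource.
Verifying each step:
  pool = (2, 1, 2)
  run proc-C (needs (2, 0, 1), free (2, 1, 2)); after release of (2, 1, 3) the pool is (4, 2, 5)
  run proc-F (needs (3, 2, 5), free (4, 2, 5)); after release of (1, 1, 3) the pool is (5, 3, 8)
  run proc-A (needs (5, 2, 8), free (5, 3, 8)); after release of (2, 1, 0) the pool is (7, 4, 8)
  run proc-I (needs (6, 2, 8), free (7, 4, 8)); after release of (2, 0, 1) the pool is (9, 4, 9)
  run proc-G (needs (9, 4, 8), free (9, 4, 9)); after release of (0, 1, 0) the pool is (9, 5, 9)


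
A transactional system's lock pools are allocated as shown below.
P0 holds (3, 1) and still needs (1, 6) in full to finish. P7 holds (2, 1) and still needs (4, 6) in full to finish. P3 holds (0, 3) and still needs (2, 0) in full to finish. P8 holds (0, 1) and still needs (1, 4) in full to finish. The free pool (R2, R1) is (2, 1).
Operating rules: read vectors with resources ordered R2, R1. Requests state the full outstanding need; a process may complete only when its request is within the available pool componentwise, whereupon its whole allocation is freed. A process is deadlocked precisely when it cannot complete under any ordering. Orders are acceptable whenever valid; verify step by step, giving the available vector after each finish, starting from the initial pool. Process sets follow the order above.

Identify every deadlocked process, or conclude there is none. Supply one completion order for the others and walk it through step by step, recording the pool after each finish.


Deadlocked: P0 and P7.
Key observation: P3, P8 can finish, but then (2, 5) is all there is, and the blocked group's R1 demands exceed it.
The rest can finish in the order P3, P8. Verifying each step:
  pool = (2, 1)
  P3: need (2, 0) fits (2, 1); releases (0, 3), pool now (2, 4)
  P8: need (1, 4) fits (2, 4); releases (0, 1), pool now (2, 5)
The stuck group stays short no matter what:
  blocked: P0 wants (1, 6), pool (2, 5) — not enough R1
  blocked: P7 wants (4, 6), pool (2, 5) — not enough R2 and R1


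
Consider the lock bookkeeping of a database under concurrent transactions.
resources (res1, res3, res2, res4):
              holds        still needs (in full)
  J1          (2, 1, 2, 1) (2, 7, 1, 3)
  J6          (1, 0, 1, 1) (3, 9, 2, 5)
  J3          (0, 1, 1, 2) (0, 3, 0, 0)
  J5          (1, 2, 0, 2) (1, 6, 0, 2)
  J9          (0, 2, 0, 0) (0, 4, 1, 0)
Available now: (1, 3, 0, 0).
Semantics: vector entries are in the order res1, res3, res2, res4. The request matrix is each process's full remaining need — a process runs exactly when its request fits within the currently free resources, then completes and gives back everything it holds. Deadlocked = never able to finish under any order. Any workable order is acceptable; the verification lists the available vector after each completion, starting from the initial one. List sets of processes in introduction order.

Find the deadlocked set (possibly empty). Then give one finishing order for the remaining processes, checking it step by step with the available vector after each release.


The deadlocked set is empty.
Key observation: there is always a runnable process — J3 first — so the state unwinds completely.
One completion order for the rest: J3, J9, J5, J1, J6. Check, step by step:
  pool = (1, 3, 0, 0)
  J3: need (0, 3, 0, 0) fits (1, 3, 0, 0); releases (0, 1, 1, 2), pool now (1, 4, 1, 2)
  J9: need (0, 4, 1, 0) fits (1, 4, 1, 2); releases (0, 2, 0, 0), pool now (1, 6, 1, 2)
  J5: need (1, 6, 0, 2) fits (1, 6, 1, 2); releases (1, 2, 0, 2), pool now (2, 8, 1, 4)
  J1: need (2, 7, 1, 3) fits (2, 8, 1, 4); releases (2, 1, 2, 1), pool now (4, 9, 3, 5)
  J6: need (3, 9, 2, 5) fits (4, 9, 3, 5); releases (1, 0, 1, 1), pool now (5, 9, 4, 6)


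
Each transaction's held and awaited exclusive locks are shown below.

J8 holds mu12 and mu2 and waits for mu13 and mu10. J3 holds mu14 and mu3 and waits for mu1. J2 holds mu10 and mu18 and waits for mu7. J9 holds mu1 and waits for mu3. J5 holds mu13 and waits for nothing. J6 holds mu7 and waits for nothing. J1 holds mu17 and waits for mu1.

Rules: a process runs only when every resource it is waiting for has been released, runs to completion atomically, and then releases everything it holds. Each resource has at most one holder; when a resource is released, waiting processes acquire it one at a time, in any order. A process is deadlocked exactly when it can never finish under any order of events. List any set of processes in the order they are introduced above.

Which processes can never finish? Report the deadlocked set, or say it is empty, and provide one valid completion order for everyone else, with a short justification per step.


Deadlocked: J3, J9 and J1.
Key observation: the cycle J3 -> J9 -> J3 can never break — each member waits on the next; J1 waits into the deadlock from upstream.
The rest can finish in the order J6, J2, J5, J8.
Check, step by step:
  J6 waits on nothing -> runs at once and releases mu7
  J2 waits on mu7 — all released -> runs and releases mu10 and mu18
  J5 waits on nothing -> runs at once and releases mu13
  J8 waits on mu13 and mu10 — all released -> runs and releases mu12 and mu2


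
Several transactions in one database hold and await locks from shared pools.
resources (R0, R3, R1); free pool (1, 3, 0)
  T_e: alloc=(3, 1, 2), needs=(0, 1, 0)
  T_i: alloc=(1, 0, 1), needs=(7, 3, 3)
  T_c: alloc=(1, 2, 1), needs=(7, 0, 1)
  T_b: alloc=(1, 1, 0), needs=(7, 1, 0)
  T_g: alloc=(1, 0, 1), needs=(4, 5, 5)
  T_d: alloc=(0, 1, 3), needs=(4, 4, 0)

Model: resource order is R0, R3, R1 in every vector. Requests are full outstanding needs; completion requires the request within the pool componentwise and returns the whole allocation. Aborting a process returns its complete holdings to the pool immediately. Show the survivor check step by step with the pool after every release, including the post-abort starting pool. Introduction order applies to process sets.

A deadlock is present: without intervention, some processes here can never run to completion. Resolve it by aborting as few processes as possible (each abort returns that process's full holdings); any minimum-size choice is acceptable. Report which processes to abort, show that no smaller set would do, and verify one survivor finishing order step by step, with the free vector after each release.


Minimum abort set: T_c and T_b.
Key observation: the deadlocked T_i becomes finishable only because T_c and T_b released (2, 3, 1); it completes at step 4 below.
No one abort is enough; case by case: T_e alone leaves T_i blocked (short on R0); T_i alone leaves T_c blocked (short on R0); T_c alone leaves T_i blocked (short on R0); T_b alone leaves T_i blocked (short on R0); T_g alone leaves T_i blocked (short on R0); T_d alone leaves T_i blocked (short on R0).
One survivor order: T_e, T_d, T_g, T_i. Step-by-step check (post-abort pool first):
  pool = (3, 6, 1)
  run T_e (needs (0, 1, 0), free (3, 6, 1)); after release of (3, 1, 2) the pool is (6, 7, 3)
  run T_d (needs (4, 4, 0), free (6, 7, 3)); after release of (0, 1, 3) the pool is (6, 8, 6)
  run T_g (needs (4, 5, 5), free (6, 8, 6)); after release of (1, 0, 1) the pool is (7, 8, 7)
  run T_i (needs (7, 3, 3), free (7, 8, 7)); after release of (1, 0, 1) the pool is (8, 8, 8)


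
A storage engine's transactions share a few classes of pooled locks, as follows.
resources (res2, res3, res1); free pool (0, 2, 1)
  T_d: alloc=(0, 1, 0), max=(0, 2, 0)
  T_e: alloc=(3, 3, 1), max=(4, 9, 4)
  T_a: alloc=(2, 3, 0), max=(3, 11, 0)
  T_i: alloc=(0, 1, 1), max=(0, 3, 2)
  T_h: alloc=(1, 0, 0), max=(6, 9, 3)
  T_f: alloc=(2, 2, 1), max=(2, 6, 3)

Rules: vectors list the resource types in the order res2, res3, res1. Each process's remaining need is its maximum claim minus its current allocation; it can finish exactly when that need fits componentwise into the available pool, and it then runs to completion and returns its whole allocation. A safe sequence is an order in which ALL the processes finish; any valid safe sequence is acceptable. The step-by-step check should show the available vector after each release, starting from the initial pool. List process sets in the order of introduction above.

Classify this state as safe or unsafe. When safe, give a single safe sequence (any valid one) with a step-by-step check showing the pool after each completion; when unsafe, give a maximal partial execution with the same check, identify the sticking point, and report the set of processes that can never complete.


SAFE. One safe sequence: T_i, T_d, T_f, T_e, T_h, T_a.
Key observation: reading the order forward, T_i is the first process whose need (0, 2, 1) meets the free pool (0, 2, 1) exactly on a resource it requests.
Walking it through:
  pool = (0, 2, 1)
  T_i: need (0, 2, 1) fits (0, 2, 1); releases (0, 1, 1), pool now (0, 3, 2)
  T_d: need (0, 1, 0) fits (0, 3, 2); releases (0, 1, 0), pool now (0, 4, 2)
  T_f: need (0, 4, 2) fits (0, 4, 2); releases (2, 2, 1), pool now (2, 6, 3)
  T_e: need (1, 6, 3) fits (2, 6, 3); releases (3, 3, 1), pool now (5, 9, 4)
  T_h: need (5, 9, 3) fits (5, 9, 4); releases (1, 0, 0), pool now (6, 9, 4)
  T_a: need (1, 8, 0) fits (6, 9, 4); releases (2, 3, 0), pool now (8, 12, 4)


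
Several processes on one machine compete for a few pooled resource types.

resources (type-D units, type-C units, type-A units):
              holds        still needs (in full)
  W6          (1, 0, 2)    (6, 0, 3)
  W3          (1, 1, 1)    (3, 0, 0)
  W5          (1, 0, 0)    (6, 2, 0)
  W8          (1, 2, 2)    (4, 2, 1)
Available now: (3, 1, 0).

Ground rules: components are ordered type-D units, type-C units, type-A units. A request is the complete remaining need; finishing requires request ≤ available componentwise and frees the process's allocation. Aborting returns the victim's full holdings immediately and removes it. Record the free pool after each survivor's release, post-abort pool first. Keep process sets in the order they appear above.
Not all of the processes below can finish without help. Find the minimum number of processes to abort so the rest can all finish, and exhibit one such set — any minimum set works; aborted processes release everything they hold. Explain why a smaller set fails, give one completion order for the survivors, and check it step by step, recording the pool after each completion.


The answer: abort W6.
Key observation: W5 was stuck for good until W6 gave back (1, 0, 2); in the order shown it finishes at step 3.
Why nothing smaller works: aborting no one leaves the state deadlocked as given.
The survivors complete as W3, W8, W5. Step-by-step check (starting from the post-abort pool):
  pool = (4, 1, 2)
  W3 needs (3, 0, 0) <= (4, 1, 2) -> finishes; pool += (1, 1, 1) = (5, 2, 3)
  W8 needs (4, 2, 1) <= (5, 2, 3) -> finishes; pool += (1, 2, 2) = (6, 4, 5)
  W5 needs (6, 2, 0) <= (6, 4, 5) -> finishes; pool += (1, 0, 0) = (7, 4, 5)


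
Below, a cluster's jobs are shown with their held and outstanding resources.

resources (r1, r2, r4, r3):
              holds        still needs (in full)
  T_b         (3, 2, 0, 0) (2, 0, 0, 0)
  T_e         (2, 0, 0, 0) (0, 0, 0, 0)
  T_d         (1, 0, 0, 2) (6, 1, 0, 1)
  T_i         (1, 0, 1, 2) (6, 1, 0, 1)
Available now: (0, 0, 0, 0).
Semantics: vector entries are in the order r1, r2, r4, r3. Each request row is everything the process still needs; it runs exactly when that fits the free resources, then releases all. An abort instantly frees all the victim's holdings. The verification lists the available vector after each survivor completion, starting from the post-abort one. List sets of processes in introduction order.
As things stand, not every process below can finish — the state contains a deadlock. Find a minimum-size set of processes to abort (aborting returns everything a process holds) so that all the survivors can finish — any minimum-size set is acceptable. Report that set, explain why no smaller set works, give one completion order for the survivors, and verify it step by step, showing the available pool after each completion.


Minimum abort set: T_i.
Key observation: aborting T_i returns (1, 0, 1, 2), and T_d — hopeless before — runs at step 3 with the returned capacity in the pool.
Minimality: the empty abort set fails — the state is deadlocked as it stands.
One survivor order: T_e, T_b, T_d. Verifying each step (post-abort pool first):
  pool = (1, 0, 1, 2)
  T_e needs (0, 0, 0, 0) <= (1, 0, 1, 2) -> finishes; pool += (2, 0, 0, 0) = (3, 0, 1, 2)
  T_b needs (2, 0, 0, 0) <= (3, 0, 1, 2) -> finishes; pool += (3, 2, 0, 0) = (6, 2, 1, 2)
  T_d needs (6, 1, 0, 1) <= (6, 2, 1, 2) -> finishes; pool += (1, 0, 0, 2) = (7, 2, 1, 4)


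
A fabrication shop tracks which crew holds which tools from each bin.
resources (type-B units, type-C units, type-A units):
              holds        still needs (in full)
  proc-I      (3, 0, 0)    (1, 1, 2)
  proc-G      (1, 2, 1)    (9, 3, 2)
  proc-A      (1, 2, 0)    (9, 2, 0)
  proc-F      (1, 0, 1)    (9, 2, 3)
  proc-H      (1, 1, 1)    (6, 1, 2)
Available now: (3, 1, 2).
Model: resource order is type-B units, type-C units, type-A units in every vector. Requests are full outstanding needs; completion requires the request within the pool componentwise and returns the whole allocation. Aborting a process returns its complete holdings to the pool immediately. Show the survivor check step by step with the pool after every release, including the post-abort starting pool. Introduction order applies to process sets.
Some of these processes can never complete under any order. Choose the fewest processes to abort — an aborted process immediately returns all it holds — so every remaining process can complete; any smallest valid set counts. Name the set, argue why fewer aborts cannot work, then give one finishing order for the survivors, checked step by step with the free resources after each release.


Abort proc-G and proc-F.
Key observation: no ordering could ever have run proc-A before the abort of proc-G and proc-F; with (2, 2, 2) back in the pool it fits at step 3.
Why nothing smaller works — every single abort fails: proc-I alone leaves proc-G blocked (short on type-B units and type-C units); proc-G alone leaves proc-A blocked (short on type-B units); proc-A alone leaves proc-G blocked (short on type-B units); proc-F alone leaves proc-G blocked (short on type-B units and type-C units); proc-H alone leaves proc-G blocked (short on type-B units and type-C units).
The survivors complete as proc-I, proc-H, proc-A. Verifying each step (starting from the post-abort pool):
  pool = (5, 3, 4)
  proc-I needs (1, 1, 2) <= (5, 3, 4) -> finishes; pool += (3, 0, 0) = (8, 3, 4)
  proc-H needs (6, 1, 2) <= (8, 3, 4) -> finishes; pool += (1, 1, 1) = (9, 4, 5)
  proc-A needs (9, 2, 0) <= (9, 4, 5) -> finishes; pool += (1, 2, 0) = (10, 6, 5)


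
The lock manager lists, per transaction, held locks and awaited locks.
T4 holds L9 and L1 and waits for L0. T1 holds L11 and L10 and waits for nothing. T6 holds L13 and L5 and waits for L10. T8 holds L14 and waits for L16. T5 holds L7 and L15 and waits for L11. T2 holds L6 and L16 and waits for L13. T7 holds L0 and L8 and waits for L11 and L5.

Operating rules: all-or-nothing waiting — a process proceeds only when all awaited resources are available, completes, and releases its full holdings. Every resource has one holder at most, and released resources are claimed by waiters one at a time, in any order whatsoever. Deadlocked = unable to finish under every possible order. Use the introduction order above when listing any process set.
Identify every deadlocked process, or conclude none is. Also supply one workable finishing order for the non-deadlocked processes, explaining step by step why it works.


Nothing here is deadlocked.
Key observation: there is no circular wait here — follow any chain and it reaches a process that is free to run now.
One completion order for the rest: T1, T6, T5, T2, T7, T4, T8.
Walking it through:
  T1: no waits; runs immediately, freeing L11 and L10
  T6 waits on L10 — all released -> runs and releases L13 and L5
  T5 waits on L11 — all released -> runs and releases L7 and L15
  T2 waits on L13 — all released -> runs and releases L6 and L16
  T7 waits on L11 and L5 — all released -> runs and releases L0 and L8
  T4 waits on L0 — all released -> runs and releases L9 and L1
  T8 waits on L16 — all released -> runs and releases L14


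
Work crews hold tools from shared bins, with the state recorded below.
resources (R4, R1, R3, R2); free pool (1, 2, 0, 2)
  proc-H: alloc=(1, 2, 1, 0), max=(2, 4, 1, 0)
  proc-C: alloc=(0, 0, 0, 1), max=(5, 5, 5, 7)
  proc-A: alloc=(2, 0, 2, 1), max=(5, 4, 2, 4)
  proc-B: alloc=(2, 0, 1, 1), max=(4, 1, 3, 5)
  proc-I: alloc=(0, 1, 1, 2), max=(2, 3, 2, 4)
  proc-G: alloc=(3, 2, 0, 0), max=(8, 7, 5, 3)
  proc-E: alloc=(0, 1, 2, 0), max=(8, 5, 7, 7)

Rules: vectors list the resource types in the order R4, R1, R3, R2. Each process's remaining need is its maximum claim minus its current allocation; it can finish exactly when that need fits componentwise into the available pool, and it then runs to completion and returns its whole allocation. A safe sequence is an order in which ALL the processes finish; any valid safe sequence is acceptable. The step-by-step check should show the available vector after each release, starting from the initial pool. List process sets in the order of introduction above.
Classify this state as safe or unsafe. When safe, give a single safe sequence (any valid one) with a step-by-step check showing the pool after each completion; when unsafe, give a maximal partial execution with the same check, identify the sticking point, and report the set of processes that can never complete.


SAFE, for example via the order proc-H, proc-I, proc-B, proc-A, proc-G, proc-C, proc-E.
Key observation: at proc-H the run first touches a limit — (1, 2, 0, 0) against (1, 2, 0, 2), exact on a resource it actually requests.
Check, step by step:
  pool = (1, 2, 0, 2)
  proc-H needs (1, 2, 0, 0) <= (1, 2, 0, 2) -> finishes; pool += (1, 2, 1, 0) = (2, 4, 1, 2)
  proc-I needs (2, 2, 1, 2) <= (2, 4, 1, 2) -> finishes; pool += (0, 1, 1, 2) = (2, 5, 2, 4)
  proc-B needs (2, 1, 2, 4) <= (2, 5, 2, 4) -> finishes; pool += (2, 0, 1, 1) = (4, 5, 3, 5)
  proc-A needs (3, 4, 0, 3) <= (4, 5, 3, 5) -> finishes; pool += (2, 0, 2, 1) = (6, 5, 5, 6)
  proc-G needs (5, 5, 5, 3) <= (6, 5, 5, 6) -> finishes; pool += (3, 2, 0, 0) = (9, 7, 5, 6)
  proc-C needs (5, 5, 5, 6) <= (9, 7, 5, 6) -> finishes; pool += (0, 0, 0, 1) = (9, 7, 5, 7)
  proc-E needs (8, 4, 5, 7) <= (9, 7, 5, 7) -> finishes; pool += (0, 1, 2, 0) = (9, 8, 7, 7)


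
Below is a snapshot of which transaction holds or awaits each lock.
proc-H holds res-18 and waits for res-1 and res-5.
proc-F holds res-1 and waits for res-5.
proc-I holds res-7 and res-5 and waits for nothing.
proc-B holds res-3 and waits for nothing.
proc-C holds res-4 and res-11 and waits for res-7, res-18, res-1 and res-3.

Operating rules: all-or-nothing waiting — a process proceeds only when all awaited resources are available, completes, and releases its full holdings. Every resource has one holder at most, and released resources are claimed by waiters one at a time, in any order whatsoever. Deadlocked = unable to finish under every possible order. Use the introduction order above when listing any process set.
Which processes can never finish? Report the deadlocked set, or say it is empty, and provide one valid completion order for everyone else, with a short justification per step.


Nothing here is deadlocked.
Key observation: every chain of waits terminates; starting from the processes that wait on nothing, all the rest unlock in turn.
One completion order for the rest: proc-I, proc-F, proc-H, proc-B, proc-C.
Walking it through:
  proc-I waits on nothing -> runs at once and releases res-7 and res-5
  run proc-F (all its waits — res-5 — are resolved); releases res-1
  run proc-H (all its waits — res-1 and res-5 — are resolved); releases res-18
  proc-B waits on nothing -> runs at once and releases res-3
  run proc-C (all its waits — res-7, res-18, res-1 and res-3 — are resolved); releases res-4 and res-11


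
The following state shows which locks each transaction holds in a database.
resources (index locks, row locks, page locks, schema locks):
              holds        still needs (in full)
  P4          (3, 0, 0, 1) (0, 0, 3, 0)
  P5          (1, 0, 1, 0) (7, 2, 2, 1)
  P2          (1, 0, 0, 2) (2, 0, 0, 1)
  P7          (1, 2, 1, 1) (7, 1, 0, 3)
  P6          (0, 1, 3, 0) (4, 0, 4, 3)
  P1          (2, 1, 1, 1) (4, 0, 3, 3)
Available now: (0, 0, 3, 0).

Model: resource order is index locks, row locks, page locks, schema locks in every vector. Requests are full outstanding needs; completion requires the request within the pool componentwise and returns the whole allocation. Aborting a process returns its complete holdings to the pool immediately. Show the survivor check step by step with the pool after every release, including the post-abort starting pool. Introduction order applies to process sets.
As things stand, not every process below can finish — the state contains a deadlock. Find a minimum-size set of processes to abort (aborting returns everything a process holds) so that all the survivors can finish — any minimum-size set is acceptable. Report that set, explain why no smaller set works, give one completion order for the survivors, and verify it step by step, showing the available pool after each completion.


Abort P5.
Key observation: P7 could never have finished before the abort; with (1, 0, 1, 0) returned by P5, it fits at step 4.
Why nothing smaller works: aborting no one leaves the state deadlocked as given.
One survivor order: P4, P2, P1, P7, P6. Check, step by step (post-abort pool first):
  pool = (1, 0, 4, 0)
  run P4 (needs (0, 0, 3, 0), free (1, 0, 4, 0)); after release of (3, 0, 0, 1) the pool is (4, 0, 4, 1)
  run P2 (needs (2, 0, 0, 1), free (4, 0, 4, 1)); after release of (1, 0, 0, 2) the pool is (5, 0, 4, 3)
  run P1 (needs (4, 0, 3, 3), free (5, 0, 4, 3)); after release of (2, 1, 1, 1) the pool is (7, 1, 5, 4)
  run P7 (needs (7, 1, 0, 3), free (7, 1, 5, 4)); after release of (1, 2, 1, 1) the pool is (8, 3, 6, 5)
  run P6 (needs (4, 0, 4, 3), free (8, 3, 6, 5)); after release of (0, 1, 3, 0) the pool is (8, 4, 9, 5)


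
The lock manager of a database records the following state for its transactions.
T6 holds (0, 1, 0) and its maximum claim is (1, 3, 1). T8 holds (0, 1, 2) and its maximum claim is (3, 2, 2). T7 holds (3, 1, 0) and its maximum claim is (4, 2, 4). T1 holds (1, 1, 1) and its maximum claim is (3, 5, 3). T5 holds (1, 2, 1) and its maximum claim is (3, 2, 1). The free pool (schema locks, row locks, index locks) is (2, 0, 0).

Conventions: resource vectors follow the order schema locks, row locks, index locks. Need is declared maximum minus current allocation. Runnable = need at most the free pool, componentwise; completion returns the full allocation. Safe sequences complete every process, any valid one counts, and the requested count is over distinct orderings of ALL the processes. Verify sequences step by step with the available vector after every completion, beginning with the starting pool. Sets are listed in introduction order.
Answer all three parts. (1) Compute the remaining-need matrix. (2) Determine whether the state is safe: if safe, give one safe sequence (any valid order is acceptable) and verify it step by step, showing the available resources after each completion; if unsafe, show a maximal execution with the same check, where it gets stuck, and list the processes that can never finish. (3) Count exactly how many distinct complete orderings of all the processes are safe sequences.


(1) Remaining need (order schema locks, row locks, index locks):
  T6: (1, 2, 1)
  T8: (3, 1, 0)
  T7: (1, 1, 4)
  T1: (2, 4, 2)
  T5: (2, 0, 0)
(2) The state is SAFE; one workable sequence: T5, T6, T8, T1, T7.
Key observation: T5 marks the first exact bind of the order: its need (2, 0, 0) fits the free (2, 0, 0) with zero slack on a requested resource.
Check, step by step:
  pool = (2, 0, 0)
  run T5 (needs (2, 0, 0), free (2, 0, 0)); after release of (1, 2, 1) the pool is (3, 2, 1)
  run T6 (needs (1, 2, 1), free (3, 2, 1)); after release of (0, 1, 0) the pool is (3, 3, 1)
  run T8 (needs (3, 1, 0), free (3, 3, 1)); after release of (0, 1, 2) the pool is (3, 4, 3)
  run T1 (needs (2, 4, 2), free (3, 4, 3)); after release of (1, 1, 1) the pool is (4, 5, 4)
  run T7 (needs (1, 1, 4), free (4, 5, 4)); after release of (3, 1, 0) the pool is (7, 6, 4)
(3) The exact count: 2 of the possible complete orderings are safe sequences.
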